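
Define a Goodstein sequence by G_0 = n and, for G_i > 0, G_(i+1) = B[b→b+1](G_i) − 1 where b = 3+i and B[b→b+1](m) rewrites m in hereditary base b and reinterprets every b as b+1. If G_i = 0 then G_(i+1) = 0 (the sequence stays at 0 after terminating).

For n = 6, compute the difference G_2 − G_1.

6 —HB3→ 2·3 —bump→ 2·4 = 8 —(−1)→ 7
7 —HB4→ 4 + 3 —bump→ 5 + 3 = 8 —(−1)→ 7

0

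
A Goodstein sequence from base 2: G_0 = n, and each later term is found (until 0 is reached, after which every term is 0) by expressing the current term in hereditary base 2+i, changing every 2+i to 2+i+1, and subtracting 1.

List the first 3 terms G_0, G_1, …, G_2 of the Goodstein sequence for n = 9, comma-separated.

9, 81, 1023

G_0 = 9. HB_2(9) = 2^(2 + 1) + 1. Bump = 82. G_1 = 81.
G_1 = 81. HB_3(81) = 3^(3 + 1). Bump = 1024. G_2 = 1023.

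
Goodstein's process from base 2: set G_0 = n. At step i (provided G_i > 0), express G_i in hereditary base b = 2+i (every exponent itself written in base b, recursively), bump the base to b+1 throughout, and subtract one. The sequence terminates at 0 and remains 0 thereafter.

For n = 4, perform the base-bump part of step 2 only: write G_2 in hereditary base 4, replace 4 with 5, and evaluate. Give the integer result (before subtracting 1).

[0] 4 ≡ 2^2 (base 2). Lift 3: 27. −1: 26.
[1] 26 ≡ 2·3^2 + 2·3 + 2 (base 3). Lift 4: 42. −1: 41.
[2] 41 ≡ 2·4^2 + 2·4 + 1 (base 4). Lift 5: 61. −1: 60.

61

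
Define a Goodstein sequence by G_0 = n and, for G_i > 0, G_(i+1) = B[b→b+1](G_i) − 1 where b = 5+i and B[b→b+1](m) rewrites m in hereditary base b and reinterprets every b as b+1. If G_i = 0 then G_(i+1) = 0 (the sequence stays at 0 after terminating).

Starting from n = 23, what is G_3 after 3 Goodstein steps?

32

G_0 = 23. HB_5(23) = 4·5 + 3. Bump = 27. G_1 = 26.
G_1 = 26. HB_6(26) = 4·6 + 2. Bump = 30. G_2 = 29.
G_2 = 29. HB_7(29) = 4·7 + 1. Bump = 33. G_3 = 32.
G_3 = 32. HB_8(32) = 4·8. Bump = 36. G_4 = 35.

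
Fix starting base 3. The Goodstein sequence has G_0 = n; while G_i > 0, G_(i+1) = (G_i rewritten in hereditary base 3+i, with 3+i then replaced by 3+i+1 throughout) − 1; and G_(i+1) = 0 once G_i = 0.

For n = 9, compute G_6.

24

9 —HB3→ 3^2 —bump→ 4^2 = 16 —(−1)→ 15
15 —HB4→ 3·4 + 3 —bump→ 3·5 + 3 = 18 —(−1)→ 17
17 —HB5→ 3·5 + 2 —bump→ 3·6 + 2 = 20 —(−1)→ 19
19 —HB6→ 3·6 + 1 —bump→ 3·7 + 1 = 22 —(−1)→ 21
21 —HB7→ 3·7 —bump→ 3·8 = 24 —(−1)→ 23
23 —HB8→ 2·8 + 7 —bump→ 2·9 + 7 = 25 —(−1)→ 24
24 —HB9→ 2·9 + 6 —bump→ 2·10 + 6 = 26 —(−1)→ 25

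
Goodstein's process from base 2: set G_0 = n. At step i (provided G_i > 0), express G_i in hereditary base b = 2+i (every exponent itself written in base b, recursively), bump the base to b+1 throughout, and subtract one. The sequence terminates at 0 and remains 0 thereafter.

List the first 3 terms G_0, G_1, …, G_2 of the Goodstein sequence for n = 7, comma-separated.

[0] 7 ≡ 2^2 + 2 + 1 (base 2). Lift 3: 31. −1: 30.
[1] 30 ≡ 3^3 + 3 (base 3). Lift 4: 260. −1: 259.

7, 30, 259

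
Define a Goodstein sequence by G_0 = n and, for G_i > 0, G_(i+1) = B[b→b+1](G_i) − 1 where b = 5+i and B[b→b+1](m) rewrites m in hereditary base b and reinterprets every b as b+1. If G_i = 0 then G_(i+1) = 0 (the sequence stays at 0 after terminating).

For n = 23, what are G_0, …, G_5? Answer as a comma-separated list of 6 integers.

G_0 = 23. HB_5(23) = 4·5 + 3. Bump = 27. G_1 = 26.
G_1 = 26. HB_6(26) = 4·6 + 2. Bump = 30. G_2 = 29.
G_2 = 29. HB_7(29) = 4·7 + 1. Bump = 33. G_3 = 32.
G_3 = 32. HB_8(32) = 4·8. Bump = 36. G_4 = 35.
G_4 = 35. HB_9(35) = 3·9 + 8. Bump = 38. G_5 = 37.

23, 26, 29, 32, 35, 37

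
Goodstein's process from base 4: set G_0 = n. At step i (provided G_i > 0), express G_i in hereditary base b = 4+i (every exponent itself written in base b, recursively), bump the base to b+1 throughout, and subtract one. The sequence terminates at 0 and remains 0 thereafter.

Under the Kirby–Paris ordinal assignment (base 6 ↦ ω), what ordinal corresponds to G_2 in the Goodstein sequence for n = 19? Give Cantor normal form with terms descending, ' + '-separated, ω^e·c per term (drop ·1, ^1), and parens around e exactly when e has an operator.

ω^2 + 1

base 4: 19 = 4^2 + 3; at 5: 5^2 + 3 = 28; next = 27
base 5: 27 = 5^2 + 2; at 6: 6^2 + 2 = 38; next = 37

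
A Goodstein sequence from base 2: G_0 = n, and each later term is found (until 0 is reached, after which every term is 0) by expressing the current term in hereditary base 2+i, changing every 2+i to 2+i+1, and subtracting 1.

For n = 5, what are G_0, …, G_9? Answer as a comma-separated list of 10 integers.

5, 27, 255, 467, 775, 1197, 1751, 2454, 3325, 4382

i=0: 5 = 2^2 + 1 (b=2); 2→3: 3^3 + 1 = 28; 28−1 = 27
i=1: 27 = 3^3 (b=3); 3→4: 4^4 = 256; 256−1 = 255
i=2: 255 = 3·4^3 + 3·4^2 + 3·4 + 3 (b=4); 4→5: 3·5^3 + 3·5^2 + 3·5 + 3 = 468; 468−1 = 467
i=3: 467 = 3·5^3 + 3·5^2 + 3·5 + 2 (b=5); 5→6: 3·6^3 + 3·6^2 + 3·6 + 2 = 776; 776−1 = 775
i=4: 775 = 3·6^3 + 3·6^2 + 3·6 + 1 (b=6); 6→7: 3·7^3 + 3·7^2 + 3·7 + 1 = 1198; 1198−1 = 1197
i=5: 1197 = 3·7^3 + 3·7^2 + 3·7 (b=7); 7→8: 3·8^3 + 3·8^2 + 3·8 = 1752; 1752−1 = 1751
i=6: 1751 = 3·8^3 + 3·8^2 + 2·8 + 7 (b=8); 8→9: 3·9^3 + 3·9^2 + 2·9 + 7 = 2455; 2455−1 = 2454
i=7: 2454 = 3·9^3 + 3·9^2 + 2·9 + 6 (b=9); 9→10: 3·10^3 + 3·10^2 + 2·10 + 6 = 3326; 3326−1 = 3325
i=8: 3325 = 3·10^3 + 3·10^2 + 2·10 + 5 (b=10); 10→11: 3·11^3 + 3·11^2 + 2·11 + 5 = 4383; 4383−1 = 4382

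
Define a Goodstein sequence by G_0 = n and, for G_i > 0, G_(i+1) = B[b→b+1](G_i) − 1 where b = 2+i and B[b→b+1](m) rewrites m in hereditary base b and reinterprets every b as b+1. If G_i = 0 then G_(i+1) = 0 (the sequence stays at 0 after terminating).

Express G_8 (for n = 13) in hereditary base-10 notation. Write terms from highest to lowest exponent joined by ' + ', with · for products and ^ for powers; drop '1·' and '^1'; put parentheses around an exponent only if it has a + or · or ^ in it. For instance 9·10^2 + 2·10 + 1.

10^(10 + 1) + 3·10^3 + 3·10^2 + 2·10 + 5

G_0=13  [base 2] 2^(2 + 1) + 2^2 + 1  →[2↦3]→  3^(3 + 1) + 3^3 + 1 = 109  −1 ⇒ G_1=108
G_1=108  [base 3] 3^(3 + 1) + 3^3  →[3↦4]→  4^(4 + 1) + 4^4 = 1280  −1 ⇒ G_2=1279
G_2=1279  [base 4] 4^(4 + 1) + 3·4^3 + 3·4^2 + 3·4 + 3  →[4↦5]→  5^(5 + 1) + 3·5^3 + 3·5^2 + 3·5 + 3 = 16093  −1 ⇒ G_3=16092
G_3=16092  [base 5] 5^(5 + 1) + 3·5^3 + 3·5^2 + 3·5 + 2  →[5↦6]→  6^(6 + 1) + 3·6^3 + 3·6^2 + 3·6 + 2 = 280712  −1 ⇒ G_4=280711
G_4=280711  [base 6] 6^(6 + 1) + 3·6^3 + 3·6^2 + 3·6 + 1  →[6↦7]→  7^(7 + 1) + 3·7^3 + 3·7^2 + 3·7 + 1 = 5765999  −1 ⇒ G_5=5765998
G_5=5765998  [base 7] 7^(7 + 1) + 3·7^3 + 3·7^2 + 3·7  →[7↦8]→  8^(8 + 1) + 3·8^3 + 3·8^2 + 3·8 = 134219480  −1 ⇒ G_6=134219479
G_6=134219479  [base 8] 8^(8 + 1) + 3·8^3 + 3·8^2 + 2·8 + 7  →[8↦9]→  9^(9 + 1) + 3·9^3 + 3·9^2 + 2·9 + 7 = 3486786856  −1 ⇒ G_7=3486786855
G_7=3486786855  [base 9] 9^(9 + 1) + 3·9^3 + 3·9^2 + 2·9 + 6  →[9↦10]→  10^(10 + 1) + 3·10^3 + 3·10^2 + 2·10 + 6 = 100000003326  −1 ⇒ G_8=100000003325
G_8=100000003325  [base 10] 10^(10 + 1) + 3·10^3 + 3·10^2 + 2·10 + 5  →[10↦11]→  11^(11 + 1) + 3·11^3 + 3·11^2 + 2·11 + 5 = 3138428381104  −1 ⇒ G_9=3138428381103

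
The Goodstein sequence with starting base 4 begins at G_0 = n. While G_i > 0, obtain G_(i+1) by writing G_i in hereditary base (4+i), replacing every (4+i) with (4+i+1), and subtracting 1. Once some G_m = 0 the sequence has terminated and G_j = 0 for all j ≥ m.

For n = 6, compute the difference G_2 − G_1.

0

base 4: 6 = 4 + 2; at 5: 5 + 2 = 7; next = 6
base 5: 6 = 5 + 1; at 6: 6 + 1 = 7; next = 6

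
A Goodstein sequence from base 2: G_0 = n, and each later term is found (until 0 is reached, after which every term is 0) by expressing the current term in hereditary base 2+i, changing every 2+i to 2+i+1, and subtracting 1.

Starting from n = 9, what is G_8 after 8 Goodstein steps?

30000003325

i=0: 9 = 2^(2 + 1) + 1 (b=2); 2→3: 3^(3 + 1) + 1 = 82; 82−1 = 81
i=1: 81 = 3^(3 + 1) (b=3); 3→4: 4^(4 + 1) = 1024; 1024−1 = 1023
i=2: 1023 = 3·4^4 + 3·4^3 + 3·4^2 + 3·4 + 3 (b=4); 4→5: 3·5^5 + 3·5^3 + 3·5^2 + 3·5 + 3 = 9843; 9843−1 = 9842
i=3: 9842 = 3·5^5 + 3·5^3 + 3·5^2 + 3·5 + 2 (b=5); 5→6: 3·6^6 + 3·6^3 + 3·6^2 + 3·6 + 2 = 140744; 140744−1 = 140743
i=4: 140743 = 3·6^6 + 3·6^3 + 3·6^2 + 3·6 + 1 (b=6); 6→7: 3·7^7 + 3·7^3 + 3·7^2 + 3·7 + 1 = 2471827; 2471827−1 = 2471826
i=5: 2471826 = 3·7^7 + 3·7^3 + 3·7^2 + 3·7 (b=7); 7→8: 3·8^8 + 3·8^3 + 3·8^2 + 3·8 = 50333400; 50333400−1 = 50333399
i=6: 50333399 = 3·8^8 + 3·8^3 + 3·8^2 + 2·8 + 7 (b=8); 8→9: 3·9^9 + 3·9^3 + 3·9^2 + 2·9 + 7 = 1162263922; 1162263922−1 = 1162263921
i=7: 1162263921 = 3·9^9 + 3·9^3 + 3·9^2 + 2·9 + 6 (b=9); 9→10: 3·10^10 + 3·10^3 + 3·10^2 + 2·10 + 6 = 30000003326; 30000003326−1 = 30000003325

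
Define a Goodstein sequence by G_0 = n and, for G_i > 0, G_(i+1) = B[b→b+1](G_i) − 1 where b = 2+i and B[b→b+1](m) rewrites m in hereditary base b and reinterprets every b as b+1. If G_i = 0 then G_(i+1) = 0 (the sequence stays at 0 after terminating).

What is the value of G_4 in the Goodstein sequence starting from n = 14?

326591

G_0=14  [base 2] 2^(2 + 1) + 2^2 + 2  →[2↦3]→  3^(3 + 1) + 3^3 + 3 = 111  −1 ⇒ G_1=110
G_1=110  [base 3] 3^(3 + 1) + 3^3 + 2  →[3↦4]→  4^(4 + 1) + 4^4 + 2 = 1282  −1 ⇒ G_2=1281
G_2=1281  [base 4] 4^(4 + 1) + 4^4 + 1  →[4↦5]→  5^(5 + 1) + 5^5 + 1 = 18751  −1 ⇒ G_3=18750
G_3=18750  [base 5] 5^(5 + 1) + 5^5  →[5↦6]→  6^(6 + 1) + 6^6 = 326592  −1 ⇒ G_4=326591
G_4=326591  [base 6] 6^(6 + 1) + 5·6^5 + 5·6^4 + 5·6^3 + 5·6^2 + 5·6 + 5  →[6↦7]→  7^(7 + 1) + 5·7^5 + 5·7^4 + 5·7^3 + 5·7^2 + 5·7 + 5 = 5862841  −1 ⇒ G_5=5862840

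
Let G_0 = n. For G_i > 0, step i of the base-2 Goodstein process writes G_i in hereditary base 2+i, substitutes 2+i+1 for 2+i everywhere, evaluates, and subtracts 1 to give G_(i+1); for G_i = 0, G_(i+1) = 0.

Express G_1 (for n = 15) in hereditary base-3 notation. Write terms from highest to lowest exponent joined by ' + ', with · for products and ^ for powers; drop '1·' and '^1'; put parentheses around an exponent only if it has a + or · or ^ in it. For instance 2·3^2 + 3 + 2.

step 0: 15 = 2^(2 + 1) + 2^2 + 2 + 1; sub 3 for 2: 3^(3 + 1) + 3^3 + 3 + 1; = 112; G_1 = 112−1 = 111
step 1: 111 = 3^(3 + 1) + 3^3 + 3; sub 4 for 3: 4^(4 + 1) + 4^4 + 4; = 1284; G_2 = 1284−1 = 1283

3^(3 + 1) + 3^3 + 3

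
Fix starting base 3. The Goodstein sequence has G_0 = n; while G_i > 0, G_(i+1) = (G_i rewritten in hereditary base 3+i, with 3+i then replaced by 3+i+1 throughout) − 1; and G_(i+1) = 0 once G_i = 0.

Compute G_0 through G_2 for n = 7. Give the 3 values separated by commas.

i=0: 7 = 2·3 + 1 (b=3); 3→4: 2·4 + 1 = 9; 9−1 = 8
i=1: 8 = 2·4 (b=4); 4→5: 2·5 = 10; 10−1 = 9

7, 8, 9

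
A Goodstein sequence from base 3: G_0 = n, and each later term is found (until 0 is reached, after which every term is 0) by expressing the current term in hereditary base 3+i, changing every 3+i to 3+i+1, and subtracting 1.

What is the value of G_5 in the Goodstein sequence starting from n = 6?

G_0=6  [base 3] 2·3  →[3↦4]→  2·4 = 8  −1 ⇒ G_1=7
G_1=7  [base 4] 4 + 3  →[4↦5]→  5 + 3 = 8  −1 ⇒ G_2=7
G_2=7  [base 5] 5 + 2  →[5↦6]→  6 + 2 = 8  −1 ⇒ G_3=7
G_3=7  [base 6] 6 + 1  →[6↦7]→  7 + 1 = 8  −1 ⇒ G_4=7
G_4=7  [base 7] 7  →[7↦8]→  8 = 8  −1 ⇒ G_5=7
G_5=7  [base 8] 7  →[8↦9]→  7 = 7  −1 ⇒ G_6=6

7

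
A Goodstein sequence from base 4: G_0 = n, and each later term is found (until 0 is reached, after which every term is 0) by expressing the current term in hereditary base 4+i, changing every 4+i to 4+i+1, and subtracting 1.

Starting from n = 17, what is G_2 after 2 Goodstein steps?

35

base 4: 17 = 4^2 + 1; at 5: 5^2 + 1 = 26; next = 25
base 5: 25 = 5^2; at 6: 6^2 = 36; next = 35
base 6: 35 = 5·6 + 5; at 7: 5·7 + 5 = 40; next = 39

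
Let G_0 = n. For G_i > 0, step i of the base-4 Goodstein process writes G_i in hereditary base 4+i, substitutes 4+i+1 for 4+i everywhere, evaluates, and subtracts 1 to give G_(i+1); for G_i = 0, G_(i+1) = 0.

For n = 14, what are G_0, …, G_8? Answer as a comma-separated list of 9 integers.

[0] 14 ≡ 3·4 + 2 (base 4). Lift 5: 17. −1: 16.
[1] 16 ≡ 3·5 + 1 (base 5). Lift 6: 19. −1: 18.
[2] 18 ≡ 3·6 (base 6). Lift 7: 21. −1: 20.
[3] 20 ≡ 2·7 + 6 (base 7). Lift 8: 22. −1: 21.
[4] 21 ≡ 2·8 + 5 (base 8). Lift 9: 23. −1: 22.
[5] 22 ≡ 2·9 + 4 (base 9). Lift 10: 24. −1: 23.
[6] 23 ≡ 2·10 + 3 (base 10). Lift 11: 25. −1: 24.
[7] 24 ≡ 2·11 + 2 (base 11). Lift 12: 26. −1: 25.

14, 16, 18, 20, 21, 22, 23, 24, 25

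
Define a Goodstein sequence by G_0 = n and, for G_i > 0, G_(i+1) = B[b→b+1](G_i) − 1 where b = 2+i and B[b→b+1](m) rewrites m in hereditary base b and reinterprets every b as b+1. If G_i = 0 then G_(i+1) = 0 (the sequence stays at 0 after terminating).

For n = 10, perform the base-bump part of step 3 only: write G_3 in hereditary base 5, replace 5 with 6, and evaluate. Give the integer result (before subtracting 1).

279936

step 0: 10 = 2^(2 + 1) + 2; sub 3 for 2: 3^(3 + 1) + 3; = 84; G_1 = 84−1 = 83
step 1: 83 = 3^(3 + 1) + 2; sub 4 for 3: 4^(4 + 1) + 2; = 1026; G_2 = 1026−1 = 1025
step 2: 1025 = 4^(4 + 1) + 1; sub 5 for 4: 5^(5 + 1) + 1; = 15626; G_3 = 15626−1 = 15625
step 3: 15625 = 5^(5 + 1); sub 6 for 5: 6^(6 + 1); = 279936; G_4 = 279936−1 = 279935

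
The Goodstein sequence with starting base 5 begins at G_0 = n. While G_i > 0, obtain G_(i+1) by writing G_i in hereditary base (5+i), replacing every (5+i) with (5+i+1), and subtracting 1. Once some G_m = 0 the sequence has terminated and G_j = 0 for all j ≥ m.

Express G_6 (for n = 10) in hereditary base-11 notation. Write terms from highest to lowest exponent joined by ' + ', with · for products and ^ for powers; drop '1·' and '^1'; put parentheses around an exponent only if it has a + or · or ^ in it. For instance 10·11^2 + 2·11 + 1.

11

base 5: 10 = 2·5; at 6: 2·6 = 12; next = 11
base 6: 11 = 6 + 5; at 7: 7 + 5 = 12; next = 11
base 7: 11 = 7 + 4; at 8: 8 + 4 = 12; next = 11
base 8: 11 = 8 + 3; at 9: 9 + 3 = 12; next = 11
base 9: 11 = 9 + 2; at 10: 10 + 2 = 12; next = 11
base 10: 11 = 10 + 1; at 11: 11 + 1 = 12; next = 11
base 11: 11 = 11; at 12: 12 = 12; next = 11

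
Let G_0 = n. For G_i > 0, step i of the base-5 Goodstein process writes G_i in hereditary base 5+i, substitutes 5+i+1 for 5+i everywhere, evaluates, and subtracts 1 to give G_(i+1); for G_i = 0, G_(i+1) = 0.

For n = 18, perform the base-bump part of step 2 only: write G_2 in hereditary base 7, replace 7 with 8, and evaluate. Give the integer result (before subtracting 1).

25

G_0 = 18. HB_5(18) = 3·5 + 3. Bump = 21. G_1 = 20.
G_1 = 20. HB_6(20) = 3·6 + 2. Bump = 23. G_2 = 22.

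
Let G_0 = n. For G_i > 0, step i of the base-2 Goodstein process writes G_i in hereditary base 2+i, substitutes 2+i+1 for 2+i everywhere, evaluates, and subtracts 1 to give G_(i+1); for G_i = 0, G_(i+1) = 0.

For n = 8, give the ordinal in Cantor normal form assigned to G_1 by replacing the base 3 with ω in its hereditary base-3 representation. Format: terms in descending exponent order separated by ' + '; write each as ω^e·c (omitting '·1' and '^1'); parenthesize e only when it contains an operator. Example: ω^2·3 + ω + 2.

ω^ω·2 + ω^2·2 + ω·2 + 2

base 2: 8 = 2^(2 + 1); at 3: 3^(3 + 1) = 81; next = 80
base 3: 80 = 2·3^3 + 2·3^2 + 2·3 + 2; at 4: 2·4^4 + 2·4^2 + 2·4 + 2 = 554; next = 553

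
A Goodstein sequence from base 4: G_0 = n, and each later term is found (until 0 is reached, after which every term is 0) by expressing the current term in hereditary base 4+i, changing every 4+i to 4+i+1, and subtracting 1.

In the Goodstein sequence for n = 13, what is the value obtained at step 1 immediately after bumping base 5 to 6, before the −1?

18

i=0: 13 = 3·4 + 1 (b=4); 4→5: 3·5 + 1 = 16; 16−1 = 15
i=1: 15 = 3·5 (b=5); 5→6: 3·6 = 18; 18−1 = 17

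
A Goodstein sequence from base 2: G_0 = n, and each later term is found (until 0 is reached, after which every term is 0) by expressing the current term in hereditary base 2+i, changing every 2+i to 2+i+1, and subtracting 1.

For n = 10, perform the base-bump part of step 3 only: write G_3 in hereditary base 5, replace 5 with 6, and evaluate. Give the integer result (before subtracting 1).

(0) 10|_2 = 2^(2 + 1) + 2 ↦ 3^(3 + 1) + 3|_3 = 84 ⇒ 83
(1) 83|_3 = 3^(3 + 1) + 2 ↦ 4^(4 + 1) + 2|_4 = 1026 ⇒ 1025
(2) 1025|_4 = 4^(4 + 1) + 1 ↦ 5^(5 + 1) + 1|_5 = 15626 ⇒ 15625
(3) 15625|_5 = 5^(5 + 1) ↦ 6^(6 + 1)|_6 = 279936 ⇒ 279935

279936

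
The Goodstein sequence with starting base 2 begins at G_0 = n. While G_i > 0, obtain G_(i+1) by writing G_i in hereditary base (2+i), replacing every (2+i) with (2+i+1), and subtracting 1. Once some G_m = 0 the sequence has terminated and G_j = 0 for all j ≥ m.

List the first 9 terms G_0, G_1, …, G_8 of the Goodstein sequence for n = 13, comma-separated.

13, 108, 1279, 16092, 280711, 5765998, 134219479, 3486786855, 100000003325

G_0 = 13. HB_2(13) = 2^(2 + 1) + 2^2 + 1. Bump = 109. G_1 = 108.
G_1 = 108. HB_3(108) = 3^(3 + 1) + 3^3. Bump = 1280. G_2 = 1279.
G_2 = 1279. HB_4(1279) = 4^(4 + 1) + 3·4^3 + 3·4^2 + 3·4 + 3. Bump = 16093. G_3 = 16092.
G_3 = 16092. HB_5(16092) = 5^(5 + 1) + 3·5^3 + 3·5^2 + 3·5 + 2. Bump = 280712. G_4 = 280711.
G_4 = 280711. HB_6(280711) = 6^(6 + 1) + 3·6^3 + 3·6^2 + 3·6 + 1. Bump = 5765999. G_5 = 5765998.
G_5 = 5765998. HB_7(5765998) = 7^(7 + 1) + 3·7^3 + 3·7^2 + 3·7. Bump = 134219480. G_6 = 134219479.
G_6 = 134219479. HB_8(134219479) = 8^(8 + 1) + 3·8^3 + 3·8^2 + 2·8 + 7. Bump = 3486786856. G_7 = 3486786855.
G_7 = 3486786855. HB_9(3486786855) = 9^(9 + 1) + 3·9^3 + 3·9^2 + 2·9 + 6. Bump = 100000003326. G_8 = 100000003325.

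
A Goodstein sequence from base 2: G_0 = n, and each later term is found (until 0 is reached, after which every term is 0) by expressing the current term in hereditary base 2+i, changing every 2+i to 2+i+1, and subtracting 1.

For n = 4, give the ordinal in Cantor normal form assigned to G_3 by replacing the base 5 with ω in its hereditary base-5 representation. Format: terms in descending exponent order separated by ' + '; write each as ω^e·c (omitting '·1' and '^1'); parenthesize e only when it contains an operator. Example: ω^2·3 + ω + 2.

ω^2·2 + ω·2

[0] 4 ≡ 2^2 (base 2). Lift 3: 27. −1: 26.
[1] 26 ≡ 2·3^2 + 2·3 + 2 (base 3). Lift 4: 42. −1: 41.
[2] 41 ≡ 2·4^2 + 2·4 + 1 (base 4). Lift 5: 61. −1: 60.
[3] 60 ≡ 2·5^2 + 2·5 (base 5). Lift 6: 84. −1: 83.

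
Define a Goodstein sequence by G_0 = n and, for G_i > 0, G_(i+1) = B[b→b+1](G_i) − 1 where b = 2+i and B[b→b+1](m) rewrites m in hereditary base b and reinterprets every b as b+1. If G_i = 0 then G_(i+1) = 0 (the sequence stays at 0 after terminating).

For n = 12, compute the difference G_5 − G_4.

G_0 = 12. HB_2(12) = 2^(2 + 1) + 2^2. Bump = 108. G_1 = 107.
G_1 = 107. HB_3(107) = 3^(3 + 1) + 2·3^2 + 2·3 + 2. Bump = 1066. G_2 = 1065.
G_2 = 1065. HB_4(1065) = 4^(4 + 1) + 2·4^2 + 2·4 + 1. Bump = 15686. G_3 = 15685.
G_3 = 15685. HB_5(15685) = 5^(5 + 1) + 2·5^2 + 2·5. Bump = 280020. G_4 = 280019.
G_4 = 280019. HB_6(280019) = 6^(6 + 1) + 2·6^2 + 6 + 5. Bump = 5764911. G_5 = 5764910.

5484891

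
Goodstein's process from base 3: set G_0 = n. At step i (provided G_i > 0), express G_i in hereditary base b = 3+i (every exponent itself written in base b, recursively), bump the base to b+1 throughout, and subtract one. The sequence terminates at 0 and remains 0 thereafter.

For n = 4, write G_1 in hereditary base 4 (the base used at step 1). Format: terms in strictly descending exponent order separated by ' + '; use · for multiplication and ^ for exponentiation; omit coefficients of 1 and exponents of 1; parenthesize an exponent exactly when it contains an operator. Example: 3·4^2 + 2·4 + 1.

4 —HB3→ 3 + 1 —bump→ 4 + 1 = 5 —(−1)→ 4
4 —HB4→ 4 —bump→ 5 = 5 —(−1)→ 4

4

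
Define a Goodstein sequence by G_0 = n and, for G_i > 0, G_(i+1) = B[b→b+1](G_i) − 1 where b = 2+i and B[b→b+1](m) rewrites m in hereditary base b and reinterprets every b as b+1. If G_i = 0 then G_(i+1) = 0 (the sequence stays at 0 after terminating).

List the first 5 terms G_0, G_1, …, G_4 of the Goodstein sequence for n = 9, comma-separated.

i=0: 9 = 2^(2 + 1) + 1 (b=2); 2→3: 3^(3 + 1) + 1 = 82; 82−1 = 81
i=1: 81 = 3^(3 + 1) (b=3); 3→4: 4^(4 + 1) = 1024; 1024−1 = 1023
i=2: 1023 = 3·4^4 + 3·4^3 + 3·4^2 + 3·4 + 3 (b=4); 4→5: 3·5^5 + 3·5^3 + 3·5^2 + 3·5 + 3 = 9843; 9843−1 = 9842
i=3: 9842 = 3·5^5 + 3·5^3 + 3·5^2 + 3·5 + 2 (b=5); 5→6: 3·6^6 + 3·6^3 + 3·6^2 + 3·6 + 2 = 140744; 140744−1 = 140743

9, 81, 1023, 9842, 140743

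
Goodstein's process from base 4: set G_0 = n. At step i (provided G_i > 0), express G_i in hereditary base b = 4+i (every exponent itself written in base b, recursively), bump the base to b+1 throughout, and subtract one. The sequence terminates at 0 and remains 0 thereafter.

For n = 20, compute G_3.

51

(0) 20|_4 = 4^2 + 4 ↦ 5^2 + 5|_5 = 30 ⇒ 29
(1) 29|_5 = 5^2 + 4 ↦ 6^2 + 4|_6 = 40 ⇒ 39
(2) 39|_6 = 6^2 + 3 ↦ 7^2 + 3|_7 = 52 ⇒ 51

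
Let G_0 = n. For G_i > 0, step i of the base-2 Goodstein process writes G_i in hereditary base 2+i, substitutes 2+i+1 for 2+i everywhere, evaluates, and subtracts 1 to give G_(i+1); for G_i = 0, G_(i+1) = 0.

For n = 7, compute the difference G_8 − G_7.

G_0 = 7. HB_2(7) = 2^2 + 2 + 1. Bump = 31. G_1 = 30.
G_1 = 30. HB_3(30) = 3^3 + 3. Bump = 260. G_2 = 259.
G_2 = 259. HB_4(259) = 4^4 + 3. Bump = 3128. G_3 = 3127.
G_3 = 3127. HB_5(3127) = 5^5 + 2. Bump = 46658. G_4 = 46657.
G_4 = 46657. HB_6(46657) = 6^6 + 1. Bump = 823544. G_5 = 823543.
G_5 = 823543. HB_7(823543) = 7^7. Bump = 16777216. G_6 = 16777215.
G_6 = 16777215. HB_8(16777215) = 7·8^7 + 7·8^6 + 7·8^5 + 7·8^4 + 7·8^3 + 7·8^2 + 7·8 + 7. Bump = 37665880. G_7 = 37665879.
G_7 = 37665879. HB_9(37665879) = 7·9^7 + 7·9^6 + 7·9^5 + 7·9^4 + 7·9^3 + 7·9^2 + 7·9 + 6. Bump = 77777776. G_8 = 77777775.

40111896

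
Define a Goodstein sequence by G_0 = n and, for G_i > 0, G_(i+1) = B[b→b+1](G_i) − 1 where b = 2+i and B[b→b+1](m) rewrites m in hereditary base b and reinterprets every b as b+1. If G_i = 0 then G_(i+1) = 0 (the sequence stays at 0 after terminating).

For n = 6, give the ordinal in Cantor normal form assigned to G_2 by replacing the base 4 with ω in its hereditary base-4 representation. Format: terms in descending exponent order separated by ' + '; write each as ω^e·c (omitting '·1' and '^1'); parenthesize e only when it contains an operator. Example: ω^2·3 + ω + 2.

ω^ω + 1

G_0=6  [base 2] 2^2 + 2  →[2↦3]→  3^3 + 3 = 30  −1 ⇒ G_1=29
G_1=29  [base 3] 3^3 + 2  →[3↦4]→  4^4 + 2 = 258  −1 ⇒ G_2=257
G_2=257  [base 4] 4^4 + 1  →[4↦5]→  5^5 + 1 = 3126  −1 ⇒ G_3=3125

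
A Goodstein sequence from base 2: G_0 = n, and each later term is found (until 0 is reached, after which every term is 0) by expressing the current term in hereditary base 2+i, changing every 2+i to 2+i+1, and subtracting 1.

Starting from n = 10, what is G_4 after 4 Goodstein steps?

[0] 10 ≡ 2^(2 + 1) + 2 (base 2). Lift 3: 84. −1: 83.
[1] 83 ≡ 3^(3 + 1) + 2 (base 3). Lift 4: 1026. −1: 1025.
[2] 1025 ≡ 4^(4 + 1) + 1 (base 4). Lift 5: 15626. −1: 15625.
[3] 15625 ≡ 5^(5 + 1) (base 5). Lift 6: 279936. −1: 279935.
[4] 279935 ≡ 5·6^6 + 5·6^5 + 5·6^4 + 5·6^3 + 5·6^2 + 5·6 + 5 (base 6). Lift 7: 4215755. −1: 4215754.

279935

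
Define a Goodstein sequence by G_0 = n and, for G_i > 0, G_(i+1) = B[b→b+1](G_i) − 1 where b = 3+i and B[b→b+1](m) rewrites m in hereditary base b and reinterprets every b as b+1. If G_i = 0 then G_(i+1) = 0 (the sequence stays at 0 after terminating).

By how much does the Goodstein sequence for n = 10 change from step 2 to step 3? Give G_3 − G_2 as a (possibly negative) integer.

3

G_0 = 10. HB_3(10) = 3^2 + 1. Bump = 17. G_1 = 16.
G_1 = 16. HB_4(16) = 4^2. Bump = 25. G_2 = 24.
G_2 = 24. HB_5(24) = 4·5 + 4. Bump = 28. G_3 = 27.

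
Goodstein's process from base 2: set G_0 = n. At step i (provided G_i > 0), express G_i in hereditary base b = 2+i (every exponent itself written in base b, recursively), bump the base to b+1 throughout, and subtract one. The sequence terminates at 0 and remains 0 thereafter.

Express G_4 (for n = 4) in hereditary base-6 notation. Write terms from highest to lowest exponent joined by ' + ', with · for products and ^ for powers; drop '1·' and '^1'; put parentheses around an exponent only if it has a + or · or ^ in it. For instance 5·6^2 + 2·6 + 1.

2·6^2 + 6 + 5

G_0 = 4. HB_2(4) = 2^2. Bump = 27. G_1 = 26.
G_1 = 26. HB_3(26) = 2·3^2 + 2·3 + 2. Bump = 42. G_2 = 41.
G_2 = 41. HB_4(41) = 2·4^2 + 2·4 + 1. Bump = 61. G_3 = 60.
G_3 = 60. HB_5(60) = 2·5^2 + 2·5. Bump = 84. G_4 = 83.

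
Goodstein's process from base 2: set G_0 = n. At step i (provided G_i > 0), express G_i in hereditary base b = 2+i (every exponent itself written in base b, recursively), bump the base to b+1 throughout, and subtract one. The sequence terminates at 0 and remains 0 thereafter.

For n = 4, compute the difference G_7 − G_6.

34

i=0: 4 = 2^2 (b=2); 2→3: 3^3 = 27; 27−1 = 26
i=1: 26 = 2·3^2 + 2·3 + 2 (b=3); 3→4: 2·4^2 + 2·4 + 2 = 42; 42−1 = 41
i=2: 41 = 2·4^2 + 2·4 + 1 (b=4); 4→5: 2·5^2 + 2·5 + 1 = 61; 61−1 = 60
i=3: 60 = 2·5^2 + 2·5 (b=5); 5→6: 2·6^2 + 2·6 = 84; 84−1 = 83
i=4: 83 = 2·6^2 + 6 + 5 (b=6); 6→7: 2·7^2 + 7 + 5 = 110; 110−1 = 109
i=5: 109 = 2·7^2 + 7 + 4 (b=7); 7→8: 2·8^2 + 8 + 4 = 140; 140−1 = 139
i=6: 139 = 2·8^2 + 8 + 3 (b=8); 8→9: 2·9^2 + 9 + 3 = 174; 174−1 = 173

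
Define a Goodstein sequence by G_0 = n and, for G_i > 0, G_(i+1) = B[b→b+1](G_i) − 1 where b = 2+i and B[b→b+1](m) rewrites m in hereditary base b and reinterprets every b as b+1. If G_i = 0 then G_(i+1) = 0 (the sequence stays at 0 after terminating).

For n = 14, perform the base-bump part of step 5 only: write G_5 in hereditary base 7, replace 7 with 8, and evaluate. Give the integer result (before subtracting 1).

134404972

G_0 = 14. HB_2(14) = 2^(2 + 1) + 2^2 + 2. Bump = 111. G_1 = 110.
G_1 = 110. HB_3(110) = 3^(3 + 1) + 3^3 + 2. Bump = 1282. G_2 = 1281.
G_2 = 1281. HB_4(1281) = 4^(4 + 1) + 4^4 + 1. Bump = 18751. G_3 = 18750.
G_3 = 18750. HB_5(18750) = 5^(5 + 1) + 5^5. Bump = 326592. G_4 = 326591.
G_4 = 326591. HB_6(326591) = 6^(6 + 1) + 5·6^5 + 5·6^4 + 5·6^3 + 5·6^2 + 5·6 + 5. Bump = 5862841. G_5 = 5862840.
G_5 = 5862840. HB_7(5862840) = 7^(7 + 1) + 5·7^5 + 5·7^4 + 5·7^3 + 5·7^2 + 5·7 + 4. Bump = 134404972. G_6 = 134404971.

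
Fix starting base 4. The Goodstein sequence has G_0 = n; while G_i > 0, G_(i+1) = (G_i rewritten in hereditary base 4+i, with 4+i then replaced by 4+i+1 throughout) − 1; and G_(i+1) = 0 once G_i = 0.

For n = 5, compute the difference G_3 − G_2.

G_0=5  [base 4] 4 + 1  →[4↦5]→  5 + 1 = 6  −1 ⇒ G_1=5
G_1=5  [base 5] 5  →[5↦6]→  6 = 6  −1 ⇒ G_2=5
G_2=5  [base 6] 5  →[6↦7]→  5 = 5  −1 ⇒ G_3=4

-1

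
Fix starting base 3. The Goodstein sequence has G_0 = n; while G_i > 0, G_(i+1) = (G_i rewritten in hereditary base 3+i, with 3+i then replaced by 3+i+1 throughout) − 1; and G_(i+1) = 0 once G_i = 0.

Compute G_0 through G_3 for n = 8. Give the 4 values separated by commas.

8, 9, 10, 11

base 3: 8 = 2·3 + 2; at 4: 2·4 + 2 = 10; next = 9
base 4: 9 = 2·4 + 1; at 5: 2·5 + 1 = 11; next = 10
base 5: 10 = 2·5; at 6: 2·6 = 12; next = 11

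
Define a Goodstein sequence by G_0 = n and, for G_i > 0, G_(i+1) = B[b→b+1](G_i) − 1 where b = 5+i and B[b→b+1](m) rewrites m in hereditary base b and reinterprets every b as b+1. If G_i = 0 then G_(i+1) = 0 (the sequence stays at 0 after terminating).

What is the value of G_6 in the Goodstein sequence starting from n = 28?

i=0: 28 = 5^2 + 3 (b=5); 5→6: 6^2 + 3 = 39; 39−1 = 38
i=1: 38 = 6^2 + 2 (b=6); 6→7: 7^2 + 2 = 51; 51−1 = 50
i=2: 50 = 7^2 + 1 (b=7); 7→8: 8^2 + 1 = 65; 65−1 = 64
i=3: 64 = 8^2 (b=8); 8→9: 9^2 = 81; 81−1 = 80
i=4: 80 = 8·9 + 8 (b=9); 9→10: 8·10 + 8 = 88; 88−1 = 87
i=5: 87 = 8·10 + 7 (b=10); 10→11: 8·11 + 7 = 95; 95−1 = 94
i=6: 94 = 8·11 + 6 (b=11); 11→12: 8·12 + 6 = 102; 102−1 = 101

94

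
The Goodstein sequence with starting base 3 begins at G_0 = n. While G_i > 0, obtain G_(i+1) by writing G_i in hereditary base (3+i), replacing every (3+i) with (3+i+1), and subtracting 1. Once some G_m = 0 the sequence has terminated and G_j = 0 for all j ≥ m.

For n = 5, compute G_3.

5

5 —HB3→ 3 + 2 —bump→ 4 + 2 = 6 —(−1)→ 5
5 —HB4→ 4 + 1 —bump→ 5 + 1 = 6 —(−1)→ 5
5 —HB5→ 5 —bump→ 6 = 6 —(−1)→ 5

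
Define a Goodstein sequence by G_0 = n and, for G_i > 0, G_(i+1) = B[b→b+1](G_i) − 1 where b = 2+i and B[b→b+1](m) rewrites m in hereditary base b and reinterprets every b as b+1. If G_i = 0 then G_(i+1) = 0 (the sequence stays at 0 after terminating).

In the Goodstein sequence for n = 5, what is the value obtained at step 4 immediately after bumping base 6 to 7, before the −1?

5 —HB2→ 2^2 + 1 —bump→ 3^3 + 1 = 28 —(−1)→ 27
27 —HB3→ 3^3 —bump→ 4^4 = 256 —(−1)→ 255
255 —HB4→ 3·4^3 + 3·4^2 + 3·4 + 3 —bump→ 3·5^3 + 3·5^2 + 3·5 + 3 = 468 —(−1)→ 467
467 —HB5→ 3·5^3 + 3·5^2 + 3·5 + 2 —bump→ 3·6^3 + 3·6^2 + 3·6 + 2 = 776 —(−1)→ 775
775 —HB6→ 3·6^3 + 3·6^2 + 3·6 + 1 —bump→ 3·7^3 + 3·7^2 + 3·7 + 1 = 1198 —(−1)→ 1197

1198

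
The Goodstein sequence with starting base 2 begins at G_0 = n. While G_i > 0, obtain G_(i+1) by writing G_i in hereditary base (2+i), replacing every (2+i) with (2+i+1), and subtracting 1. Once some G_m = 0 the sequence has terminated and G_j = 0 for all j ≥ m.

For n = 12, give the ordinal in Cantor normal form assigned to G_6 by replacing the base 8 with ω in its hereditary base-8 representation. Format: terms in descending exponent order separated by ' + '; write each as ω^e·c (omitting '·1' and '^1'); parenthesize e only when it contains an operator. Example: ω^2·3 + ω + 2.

step 0: 12 = 2^(2 + 1) + 2^2; sub 3 for 2: 3^(3 + 1) + 3^3; = 108; G_1 = 108−1 = 107
step 1: 107 = 3^(3 + 1) + 2·3^2 + 2·3 + 2; sub 4 for 3: 4^(4 + 1) + 2·4^2 + 2·4 + 2; = 1066; G_2 = 1066−1 = 1065
step 2: 1065 = 4^(4 + 1) + 2·4^2 + 2·4 + 1; sub 5 for 4: 5^(5 + 1) + 2·5^2 + 2·5 + 1; = 15686; G_3 = 15686−1 = 15685
step 3: 15685 = 5^(5 + 1) + 2·5^2 + 2·5; sub 6 for 5: 6^(6 + 1) + 2·6^2 + 2·6; = 280020; G_4 = 280020−1 = 280019
step 4: 280019 = 6^(6 + 1) + 2·6^2 + 6 + 5; sub 7 for 6: 7^(7 + 1) + 2·7^2 + 7 + 5; = 5764911; G_5 = 5764911−1 = 5764910
step 5: 5764910 = 7^(7 + 1) + 2·7^2 + 7 + 4; sub 8 for 7: 8^(8 + 1) + 2·8^2 + 8 + 4; = 134217868; G_6 = 134217868−1 = 134217867

ω^(ω + 1) + ω^2·2 + ω + 3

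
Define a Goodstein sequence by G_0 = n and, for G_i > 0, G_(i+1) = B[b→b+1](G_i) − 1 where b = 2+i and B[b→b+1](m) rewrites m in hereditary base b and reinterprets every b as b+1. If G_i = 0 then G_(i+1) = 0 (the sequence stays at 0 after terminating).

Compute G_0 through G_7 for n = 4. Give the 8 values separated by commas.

i=0: 4 = 2^2 (b=2); 2→3: 3^3 = 27; 27−1 = 26
i=1: 26 = 2·3^2 + 2·3 + 2 (b=3); 3→4: 2·4^2 + 2·4 + 2 = 42; 42−1 = 41
i=2: 41 = 2·4^2 + 2·4 + 1 (b=4); 4→5: 2·5^2 + 2·5 + 1 = 61; 61−1 = 60
i=3: 60 = 2·5^2 + 2·5 (b=5); 5→6: 2·6^2 + 2·6 = 84; 84−1 = 83
i=4: 83 = 2·6^2 + 6 + 5 (b=6); 6→7: 2·7^2 + 7 + 5 = 110; 110−1 = 109
i=5: 109 = 2·7^2 + 7 + 4 (b=7); 7→8: 2·8^2 + 8 + 4 = 140; 140−1 = 139
i=6: 139 = 2·8^2 + 8 + 3 (b=8); 8→9: 2·9^2 + 9 + 3 = 174; 174−1 = 173

4, 26, 41, 60, 83, 109, 139, 173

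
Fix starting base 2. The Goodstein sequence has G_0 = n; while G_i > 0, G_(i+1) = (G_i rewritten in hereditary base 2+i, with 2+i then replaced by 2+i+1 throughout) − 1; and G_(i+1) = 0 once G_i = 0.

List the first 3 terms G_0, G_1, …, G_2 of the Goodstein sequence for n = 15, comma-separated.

G_0=15  [base 2] 2^(2 + 1) + 2^2 + 2 + 1  →[2↦3]→  3^(3 + 1) + 3^3 + 3 + 1 = 112  −1 ⇒ G_1=111
G_1=111  [base 3] 3^(3 + 1) + 3^3 + 3  →[3↦4]→  4^(4 + 1) + 4^4 + 4 = 1284  −1 ⇒ G_2=1283

15, 111, 1283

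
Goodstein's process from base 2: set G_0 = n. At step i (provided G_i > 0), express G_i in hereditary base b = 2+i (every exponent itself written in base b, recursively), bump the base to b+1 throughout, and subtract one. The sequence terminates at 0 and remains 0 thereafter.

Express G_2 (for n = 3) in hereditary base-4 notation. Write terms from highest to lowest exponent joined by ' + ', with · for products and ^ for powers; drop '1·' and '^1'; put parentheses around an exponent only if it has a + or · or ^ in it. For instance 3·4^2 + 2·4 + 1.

3 —HB2→ 2 + 1 —bump→ 3 + 1 = 4 —(−1)→ 3
3 —HB3→ 3 —bump→ 4 = 4 —(−1)→ 3

3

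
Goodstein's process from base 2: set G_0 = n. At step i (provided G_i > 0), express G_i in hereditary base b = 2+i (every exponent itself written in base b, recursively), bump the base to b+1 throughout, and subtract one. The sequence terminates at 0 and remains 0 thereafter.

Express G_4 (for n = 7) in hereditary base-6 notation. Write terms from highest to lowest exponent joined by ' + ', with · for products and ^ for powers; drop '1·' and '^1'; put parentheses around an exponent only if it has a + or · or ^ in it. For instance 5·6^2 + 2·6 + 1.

6^6 + 1

(0) 7|_2 = 2^2 + 2 + 1 ↦ 3^3 + 3 + 1|_3 = 31 ⇒ 30
(1) 30|_3 = 3^3 + 3 ↦ 4^4 + 4|_4 = 260 ⇒ 259
(2) 259|_4 = 4^4 + 3 ↦ 5^5 + 3|_5 = 3128 ⇒ 3127
(3) 3127|_5 = 5^5 + 2 ↦ 6^6 + 2|_6 = 46658 ⇒ 46657
(4) 46657|_6 = 6^6 + 1 ↦ 7^7 + 1|_7 = 823544 ⇒ 823543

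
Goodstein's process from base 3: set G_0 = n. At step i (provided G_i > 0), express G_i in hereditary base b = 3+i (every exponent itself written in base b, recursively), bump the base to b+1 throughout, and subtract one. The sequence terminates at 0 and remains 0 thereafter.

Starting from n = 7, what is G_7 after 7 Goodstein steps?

9

i=0: 7 = 2·3 + 1 (b=3); 3→4: 2·4 + 1 = 9; 9−1 = 8
i=1: 8 = 2·4 (b=4); 4→5: 2·5 = 10; 10−1 = 9
i=2: 9 = 5 + 4 (b=5); 5→6: 6 + 4 = 10; 10−1 = 9
i=3: 9 = 6 + 3 (b=6); 6→7: 7 + 3 = 10; 10−1 = 9
i=4: 9 = 7 + 2 (b=7); 7→8: 8 + 2 = 10; 10−1 = 9
i=5: 9 = 8 + 1 (b=8); 8→9: 9 + 1 = 10; 10−1 = 9
i=6: 9 = 9 (b=9); 9→10: 10 = 10; 10−1 = 9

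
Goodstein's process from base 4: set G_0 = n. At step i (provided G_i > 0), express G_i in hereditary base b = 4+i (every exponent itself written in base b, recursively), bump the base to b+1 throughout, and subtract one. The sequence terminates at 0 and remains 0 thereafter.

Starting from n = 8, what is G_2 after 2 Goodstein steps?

9

i=0: 8 = 2·4 (b=4); 4→5: 2·5 = 10; 10−1 = 9
i=1: 9 = 5 + 4 (b=5); 5→6: 6 + 4 = 10; 10−1 = 9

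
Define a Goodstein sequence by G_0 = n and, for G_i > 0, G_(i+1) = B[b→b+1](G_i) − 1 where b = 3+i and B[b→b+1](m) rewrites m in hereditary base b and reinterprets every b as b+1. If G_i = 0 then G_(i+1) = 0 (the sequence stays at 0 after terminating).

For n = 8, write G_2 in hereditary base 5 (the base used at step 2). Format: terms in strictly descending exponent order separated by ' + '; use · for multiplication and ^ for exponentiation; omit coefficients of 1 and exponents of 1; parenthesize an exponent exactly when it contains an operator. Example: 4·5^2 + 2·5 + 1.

2·5

[0] 8 ≡ 2·3 + 2 (base 3). Lift 4: 10. −1: 9.
[1] 9 ≡ 2·4 + 1 (base 4). Lift 5: 11. −1: 10.
[2] 10 ≡ 2·5 (base 5). Lift 6: 12. −1: 11.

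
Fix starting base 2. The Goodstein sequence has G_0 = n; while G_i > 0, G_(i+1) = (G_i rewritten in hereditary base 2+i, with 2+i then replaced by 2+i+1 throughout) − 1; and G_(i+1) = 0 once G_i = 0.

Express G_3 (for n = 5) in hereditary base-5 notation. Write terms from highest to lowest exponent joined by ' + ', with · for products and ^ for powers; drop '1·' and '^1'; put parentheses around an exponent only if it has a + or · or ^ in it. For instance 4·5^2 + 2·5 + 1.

5 —HB2→ 2^2 + 1 —bump→ 3^3 + 1 = 28 —(−1)→ 27
27 —HB3→ 3^3 —bump→ 4^4 = 256 —(−1)→ 255
255 —HB4→ 3·4^3 + 3·4^2 + 3·4 + 3 —bump→ 3·5^3 + 3·5^2 + 3·5 + 3 = 468 —(−1)→ 467

3·5^3 + 3·5^2 + 3·5 + 2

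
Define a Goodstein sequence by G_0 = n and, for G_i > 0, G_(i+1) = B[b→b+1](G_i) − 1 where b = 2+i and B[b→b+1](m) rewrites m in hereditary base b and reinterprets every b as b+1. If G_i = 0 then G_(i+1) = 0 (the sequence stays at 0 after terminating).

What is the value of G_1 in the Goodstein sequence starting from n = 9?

G_0=9  [base 2] 2^(2 + 1) + 1  →[2↦3]→  3^(3 + 1) + 1 = 82  −1 ⇒ G_1=81
G_1=81  [base 3] 3^(3 + 1)  →[3↦4]→  4^(4 + 1) = 1024  −1 ⇒ G_2=1023

81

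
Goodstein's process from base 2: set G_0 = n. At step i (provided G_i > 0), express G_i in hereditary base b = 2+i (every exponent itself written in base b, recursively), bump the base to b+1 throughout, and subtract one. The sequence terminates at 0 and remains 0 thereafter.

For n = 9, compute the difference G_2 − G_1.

step 0: 9 = 2^(2 + 1) + 1; sub 3 for 2: 3^(3 + 1) + 1; = 82; G_1 = 82−1 = 81
step 1: 81 = 3^(3 + 1); sub 4 for 3: 4^(4 + 1); = 1024; G_2 = 1024−1 = 1023

942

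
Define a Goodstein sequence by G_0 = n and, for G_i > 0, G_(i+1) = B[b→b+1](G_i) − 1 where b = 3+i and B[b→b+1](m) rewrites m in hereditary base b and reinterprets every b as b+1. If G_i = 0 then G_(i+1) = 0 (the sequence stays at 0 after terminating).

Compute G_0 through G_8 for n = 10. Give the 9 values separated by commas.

10, 16, 24, 27, 30, 33, 36, 39, 41

(0) 10|_3 = 3^2 + 1 ↦ 4^2 + 1|_4 = 17 ⇒ 16
(1) 16|_4 = 4^2 ↦ 5^2|_5 = 25 ⇒ 24
(2) 24|_5 = 4·5 + 4 ↦ 4·6 + 4|_6 = 28 ⇒ 27
(3) 27|_6 = 4·6 + 3 ↦ 4·7 + 3|_7 = 31 ⇒ 30
(4) 30|_7 = 4·7 + 2 ↦ 4·8 + 2|_8 = 34 ⇒ 33
(5) 33|_8 = 4·8 + 1 ↦ 4·9 + 1|_9 = 37 ⇒ 36
(6) 36|_9 = 4·9 ↦ 4·10|_10 = 40 ⇒ 39
(7) 39|_10 = 3·10 + 9 ↦ 3·11 + 9|_11 = 42 ⇒ 41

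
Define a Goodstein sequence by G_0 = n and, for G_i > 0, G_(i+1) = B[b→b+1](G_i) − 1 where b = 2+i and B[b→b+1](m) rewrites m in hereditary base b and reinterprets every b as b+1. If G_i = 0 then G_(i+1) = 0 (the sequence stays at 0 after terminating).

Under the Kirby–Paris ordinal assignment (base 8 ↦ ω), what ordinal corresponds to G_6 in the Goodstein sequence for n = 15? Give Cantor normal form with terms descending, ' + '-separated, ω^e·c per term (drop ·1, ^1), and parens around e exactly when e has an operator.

[0] 15 ≡ 2^(2 + 1) + 2^2 + 2 + 1 (base 2). Lift 3: 112. −1: 111.
[1] 111 ≡ 3^(3 + 1) + 3^3 + 3 (base 3). Lift 4: 1284. −1: 1283.
[2] 1283 ≡ 4^(4 + 1) + 4^4 + 3 (base 4). Lift 5: 18753. −1: 18752.
[3] 18752 ≡ 5^(5 + 1) + 5^5 + 2 (base 5). Lift 6: 326594. −1: 326593.
[4] 326593 ≡ 6^(6 + 1) + 6^6 + 1 (base 6). Lift 7: 6588345. −1: 6588344.
[5] 6588344 ≡ 7^(7 + 1) + 7^7 (base 7). Lift 8: 150994944. −1: 150994943.
[6] 150994943 ≡ 8^(8 + 1) + 7·8^7 + 7·8^6 + 7·8^5 + 7·8^4 + 7·8^3 + 7·8^2 + 7·8 + 7 (base 8). Lift 9: 3524450281. −1: 3524450280.

ω^(ω + 1) + ω^7·7 + ω^6·7 + ω^5·7 + ω^4·7 + ω^3·7 + ω^2·7 + ω·7 + 7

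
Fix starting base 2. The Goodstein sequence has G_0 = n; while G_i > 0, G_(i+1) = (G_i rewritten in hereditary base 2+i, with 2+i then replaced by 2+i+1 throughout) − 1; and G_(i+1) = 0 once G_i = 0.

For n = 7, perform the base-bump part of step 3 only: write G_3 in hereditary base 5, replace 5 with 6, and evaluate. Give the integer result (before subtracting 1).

G_0 = 7. HB_2(7) = 2^2 + 2 + 1. Bump = 31. G_1 = 30.
G_1 = 30. HB_3(30) = 3^3 + 3. Bump = 260. G_2 = 259.
G_2 = 259. HB_4(259) = 4^4 + 3. Bump = 3128. G_3 = 3127.
G_3 = 3127. HB_5(3127) = 5^5 + 2. Bump = 46658. G_4 = 46657.

46658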